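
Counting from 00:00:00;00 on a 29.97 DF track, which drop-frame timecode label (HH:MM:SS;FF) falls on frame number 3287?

Ten DF minutes hold 17982 frames, so frame 3287 lies in block 0 (frames 0–17981) with 3287 frames into that block.
The block's first minute is 1800 frames and the rest 1798 each; 3287 frames reaches minute 1, so 0 × 18 + 1 × 2 = 2 labels have been skipped so far.
Adding those back, label number 3287 + 2 = 3289 at 30 labels/s is 109 s + 19 f = 0 h 1 min 49 s frame 19, i.e. 00:01:49;19.

00:01:49;19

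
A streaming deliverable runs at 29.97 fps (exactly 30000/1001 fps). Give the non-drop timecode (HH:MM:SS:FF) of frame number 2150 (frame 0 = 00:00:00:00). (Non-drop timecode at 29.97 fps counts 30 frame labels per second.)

2150 ÷ 30 = 71 full seconds, remainder 20 frames.
71 s = 0 h 1 min 11 s.
Timecode: 00:01:11:20.

00:01:11:20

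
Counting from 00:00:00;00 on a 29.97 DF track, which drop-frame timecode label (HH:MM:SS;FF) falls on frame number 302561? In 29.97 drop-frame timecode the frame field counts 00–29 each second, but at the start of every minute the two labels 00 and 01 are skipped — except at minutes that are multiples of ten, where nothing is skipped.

Each 10-minute DF block holds 10 × 60 × 30 − 9 × 2 = 17982 frames. 302561 ÷ 17982 → 16 full blocks, remainder 14849.
Within the partial block the first minute is 1800 frames and each further minute 1798, so 8 further minute boundaries passed. Total skipped labels = 18 × 16 + 2 × 8 = 304.
Non-drop label index = 302561 + 304 = 302865; at 30 labels/s that is 02:48:15:15, i.e. DF 02:48:15;15.

02:48:15;15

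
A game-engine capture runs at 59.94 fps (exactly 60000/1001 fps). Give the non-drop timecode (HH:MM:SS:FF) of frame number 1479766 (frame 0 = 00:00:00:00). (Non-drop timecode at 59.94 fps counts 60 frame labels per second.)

1479766 ÷ 60 = 24662 full seconds, remainder 46 frames.
24662 s = 6 h 51 min 2 s.
Timecode: 06:51:02:46.

06:51:02:46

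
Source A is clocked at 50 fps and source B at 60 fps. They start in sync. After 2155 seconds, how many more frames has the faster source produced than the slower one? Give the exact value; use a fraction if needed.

A emits 50 × 2155 = 107750 frames; B emits 60 × 2155 = 129300.
Difference = 21550 frames; B is ahead of A.

21550 frames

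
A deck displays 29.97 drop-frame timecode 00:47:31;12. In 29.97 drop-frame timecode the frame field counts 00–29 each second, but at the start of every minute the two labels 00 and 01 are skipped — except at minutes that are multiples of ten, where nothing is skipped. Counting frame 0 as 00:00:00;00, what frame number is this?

85456

Complete 10-minute blocks: 4, each 17982 frames → 71928.
Remaining 7 whole minutes in the current block: 1800 + 6 × 1798 = 12588 frames.
Within the current minute: 31 × 30 + 12 − 2 = 940 (labels ;00/;01 skipped at this minute). Total = 71928 + 12588 + 940 = 85456.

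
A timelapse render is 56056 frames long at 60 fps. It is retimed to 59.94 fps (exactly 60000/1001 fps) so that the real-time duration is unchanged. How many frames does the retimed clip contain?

Target frames = source frames × (target rate / source rate) = 56056 × (60000/1001)/(60) = 56056 × 1000/1001 = 56000.

56000 frames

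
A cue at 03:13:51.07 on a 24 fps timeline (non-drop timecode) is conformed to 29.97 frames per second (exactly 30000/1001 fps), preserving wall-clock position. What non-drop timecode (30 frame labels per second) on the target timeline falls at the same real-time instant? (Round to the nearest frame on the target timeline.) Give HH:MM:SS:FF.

03:13:39:20

Source frame index: (3×3600 + 13×60 + 51) × 24 + 7 = 279151.
Real time: 279151 / (24) = 279151/24 s.
Target frame: (279151/24) × (30000/1001) = 348938750/1001 ≈ 348590.160 → 348590.
At 30 labels/s: frame 348590 → 03:13:39:20.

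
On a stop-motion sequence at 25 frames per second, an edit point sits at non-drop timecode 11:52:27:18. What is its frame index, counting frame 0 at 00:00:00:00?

Total seconds to the label: (11 × 3600 + 52 × 60 + 27) = 42747.
Frame index = 42747 × 25 + 18 = 1068693.

1068693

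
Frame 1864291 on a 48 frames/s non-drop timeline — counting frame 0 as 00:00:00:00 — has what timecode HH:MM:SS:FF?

10:47:19:19

1864291 ÷ 48 = 38839 full seconds, remainder 19 frames.
38839 s = 10 h 47 min 19 s.
Timecode: 10:47:19:19.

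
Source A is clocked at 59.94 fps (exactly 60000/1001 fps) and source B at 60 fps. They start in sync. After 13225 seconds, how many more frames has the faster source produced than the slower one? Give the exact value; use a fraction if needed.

A emits 60000/1001 × 13225 = 793500000/1001 frames; B emits 60 × 13225 = 793500.
Difference = 793500/1001 frames (≈ 792.7073); B is ahead of A.

793500/1001 frames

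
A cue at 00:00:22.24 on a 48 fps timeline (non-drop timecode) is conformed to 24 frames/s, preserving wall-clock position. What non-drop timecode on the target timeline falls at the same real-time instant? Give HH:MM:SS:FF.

00:00:22:12

Source frame index: (0×3600 + 0×60 + 22) × 48 + 24 = 1080.
Real time: 1080 / (48) = 45/2 s.
Target frame: (45/2) × (24) = 540.
At 24 labels/s: frame 540 → 00:00:22:12.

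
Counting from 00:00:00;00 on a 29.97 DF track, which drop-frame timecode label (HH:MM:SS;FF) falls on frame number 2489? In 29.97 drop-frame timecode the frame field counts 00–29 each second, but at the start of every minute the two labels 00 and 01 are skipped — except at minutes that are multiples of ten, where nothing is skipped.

00:01:23;01

Each 10-minute DF block holds 10 × 60 × 30 − 9 × 2 = 17982 frames. 2489 ÷ 17982 → 0 full blocks, remainder 2489.
Within the partial block the first minute is 1800 frames and each further minute 1798, so 1 further minute boundary passed. Total skipped labels = 18 × 0 + 2 × 1 = 2.
Non-drop label index = 2489 + 2 = 2491; at 30 labels/s that is 00:01:23:01, i.e. DF 00:01:23;01.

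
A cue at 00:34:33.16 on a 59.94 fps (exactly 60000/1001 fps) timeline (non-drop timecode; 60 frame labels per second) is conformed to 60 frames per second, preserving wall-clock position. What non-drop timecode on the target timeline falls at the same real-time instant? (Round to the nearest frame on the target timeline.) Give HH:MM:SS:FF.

00:34:35:20

Source frame index: (0×3600 + 34×60 + 33) × 60 + 16 = 124396.
Real time: 124396 / (60000/1001) = 31130099/15000 s.
Target frame: (31130099/15000) × (60) = 31130099/250 ≈ 124520.396 → 124520.
At 60 labels/s: frame 124520 → 00:34:35:20.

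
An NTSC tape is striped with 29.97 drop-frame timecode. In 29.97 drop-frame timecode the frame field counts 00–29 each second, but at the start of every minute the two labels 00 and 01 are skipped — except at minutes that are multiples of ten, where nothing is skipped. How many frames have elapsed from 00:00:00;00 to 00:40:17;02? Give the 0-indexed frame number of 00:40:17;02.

72440

Complete 10-minute blocks: 4, each 17982 frames → 71928.
Remaining 0 whole minutes in the current block: 0 frames.
Within the current minute: 17 × 30 + 2 = 512. Total = 71928 + 0 + 512 = 72440.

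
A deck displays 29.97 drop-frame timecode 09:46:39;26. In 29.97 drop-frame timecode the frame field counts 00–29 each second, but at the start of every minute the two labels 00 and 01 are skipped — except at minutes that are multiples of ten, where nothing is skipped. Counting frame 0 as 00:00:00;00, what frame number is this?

As if non-drop at 30 labels/s: (9 × 3600 + 46 × 60 + 39) × 30 + 26 = 1055996.
Minute boundaries passed: 586; those not divisible by 10: 586 − 58 = 528; dropped labels = 2 × 528 = 1056.
Actual frame index = 1055996 − 1056 = 1054940.

1054940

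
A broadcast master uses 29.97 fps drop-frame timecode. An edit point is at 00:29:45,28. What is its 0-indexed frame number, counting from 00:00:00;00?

As if non-drop at 30 labels/s: (0 × 3600 + 29 × 60 + 45) × 30 + 28 = 53578.
Minute boundaries passed: 29; those not divisible by 10: 29 − 2 = 27; dropped labels = 2 × 27 = 54.
Actual frame index = 53578 − 54 = 53524.

53524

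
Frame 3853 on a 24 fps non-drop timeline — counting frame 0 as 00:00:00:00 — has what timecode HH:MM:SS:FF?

3853 ÷ 24 = 160 full seconds, remainder 13 frames.
160 s = 0 h 2 min 40 s.
Timecode: 00:02:40:13.

00:02:40:13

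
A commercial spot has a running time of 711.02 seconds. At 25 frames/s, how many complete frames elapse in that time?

Frames = 711.02 × 25 = 35551/2 ≈ 17775.5000.
Complete frames: 17775.

17775 frames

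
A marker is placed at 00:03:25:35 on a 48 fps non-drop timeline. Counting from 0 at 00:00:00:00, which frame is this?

9875

Total seconds to the label: (0 × 3600 + 3 × 60 + 25) = 205.
Frame index = 205 × 48 + 35 = 9875.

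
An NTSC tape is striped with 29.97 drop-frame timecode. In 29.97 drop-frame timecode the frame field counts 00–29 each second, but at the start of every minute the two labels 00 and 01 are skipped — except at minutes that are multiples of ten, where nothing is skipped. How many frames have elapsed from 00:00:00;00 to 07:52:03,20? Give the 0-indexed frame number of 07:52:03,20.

848860

Complete 10-minute blocks: 47, each 17982 frames → 845154.
Remaining 2 whole minutes in the current block: 1800 + 1 × 1798 = 3598 frames.
Within the current minute: 3 × 30 + 20 − 2 = 108 (labels ;00/;01 skipped at this minute). Total = 845154 + 3598 + 108 = 848860.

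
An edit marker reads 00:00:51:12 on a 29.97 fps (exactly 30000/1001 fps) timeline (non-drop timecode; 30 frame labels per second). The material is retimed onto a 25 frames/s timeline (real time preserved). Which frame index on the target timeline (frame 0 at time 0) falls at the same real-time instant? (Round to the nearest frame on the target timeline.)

Source frame index: (0×3600 + 0×60 + 51) × 30 + 12 = 1542.
Real time: 1542 / (30000/1001) = 257257/5000 s.
Target frame: (257257/5000) × (25) = 257257/200 ≈ 1286.285 → 1286.

frame 1286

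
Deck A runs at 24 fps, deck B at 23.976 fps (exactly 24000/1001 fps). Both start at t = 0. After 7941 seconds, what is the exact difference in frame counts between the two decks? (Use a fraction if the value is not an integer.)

A emits 24 × 7941 = 190584 frames; B emits 24000/1001 × 7941 = 190584000/1001.
Difference = 190584/1001 frames (≈ 190.3936); B is behind A.

190584/1001 frames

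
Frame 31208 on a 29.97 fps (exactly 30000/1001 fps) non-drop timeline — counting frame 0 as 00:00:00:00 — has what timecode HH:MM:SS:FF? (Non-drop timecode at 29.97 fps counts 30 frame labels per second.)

00:17:20:08

31208 ÷ 30 = 1040 full seconds, remainder 8 frames.
1040 s = 0 h 17 min 20 s.
Timecode: 00:17:20:08.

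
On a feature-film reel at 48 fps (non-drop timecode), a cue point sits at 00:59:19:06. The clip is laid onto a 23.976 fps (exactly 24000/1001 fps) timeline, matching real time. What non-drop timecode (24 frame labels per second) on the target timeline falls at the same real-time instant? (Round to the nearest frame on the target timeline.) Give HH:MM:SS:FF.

00:59:15:14

Source frame index: (0×3600 + 59×60 + 19) × 48 + 6 = 170838.
Real time: 170838 / (48) = 28473/8 s.
Target frame: (28473/8) × (24000/1001) = 85419000/1001 ≈ 85333.666 → 85334.
At 24 labels/s: frame 85334 → 00:59:15:14.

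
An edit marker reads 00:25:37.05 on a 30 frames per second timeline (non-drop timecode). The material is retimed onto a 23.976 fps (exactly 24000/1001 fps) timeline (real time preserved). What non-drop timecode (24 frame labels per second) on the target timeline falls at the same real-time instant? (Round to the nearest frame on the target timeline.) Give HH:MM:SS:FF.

00:25:35:15

Source frame index: (0×3600 + 25×60 + 37) × 30 + 5 = 46115.
Real time: 46115 / (30) = 9223/6 s.
Target frame: (9223/6) × (24000/1001) = 36892000/1001 ≈ 36855.145 → 36855.
At 24 labels/s: frame 36855 → 00:25:35:15.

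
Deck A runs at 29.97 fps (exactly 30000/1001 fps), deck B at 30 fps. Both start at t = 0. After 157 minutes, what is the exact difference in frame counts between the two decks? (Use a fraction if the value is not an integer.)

282600/1001 frames

157 min = 9420 s.
A emits 30000/1001 × 9420 = 282600000/1001 frames; B emits 30 × 9420 = 282600.
Difference = 282600/1001 frames (≈ 282.3177); B is ahead of A.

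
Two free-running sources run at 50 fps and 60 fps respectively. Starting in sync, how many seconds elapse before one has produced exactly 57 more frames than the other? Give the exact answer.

The gap grows by |60 − 50| = 10 frames per second.
Time for a 57-frame gap: 57 ÷ (10) = 5.7 s.

5.7 seconds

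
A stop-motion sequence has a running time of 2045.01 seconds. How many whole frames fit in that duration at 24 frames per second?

Frames = 2045.01 × 24 = 1227006/25 ≈ 49080.2400.
Complete frames: 49080.

49080 frames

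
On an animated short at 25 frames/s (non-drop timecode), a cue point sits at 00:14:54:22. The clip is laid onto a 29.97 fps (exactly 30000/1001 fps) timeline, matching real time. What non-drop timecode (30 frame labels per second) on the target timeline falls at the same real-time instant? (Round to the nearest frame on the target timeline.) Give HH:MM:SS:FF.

Source frame index: (0×3600 + 14×60 + 54) × 25 + 22 = 22372.
Real time: 22372 / (25) = 22372/25 s.
Target frame: (22372/25) × (30000/1001) = 3835200/143 ≈ 26819.580 → 26820.
At 30 labels/s: frame 26820 → 00:14:54:00.

00:14:54:00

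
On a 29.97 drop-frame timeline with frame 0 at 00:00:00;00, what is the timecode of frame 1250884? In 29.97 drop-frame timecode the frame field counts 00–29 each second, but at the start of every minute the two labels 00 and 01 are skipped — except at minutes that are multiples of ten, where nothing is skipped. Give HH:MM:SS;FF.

Ten DF minutes hold 17982 frames, so frame 1250884 lies in block 69 (frames 1240758–1258739) with 10126 frames into that block.
The block's first minute is 1800 frames and the rest 1798 each; 10126 frames reaches minute 5, so 69 × 18 + 5 × 2 = 1252 labels have been skipped so far.
Adding those back, label number 1250884 + 1252 = 1252136 at 30 labels/s is 41737 s + 26 f = 11 h 35 min 37 s frame 26, i.e. 11:35:37;26.

11:35:37;26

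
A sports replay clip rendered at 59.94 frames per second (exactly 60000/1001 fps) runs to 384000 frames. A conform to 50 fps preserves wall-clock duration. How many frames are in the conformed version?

320320 frames

Target frames = source frames × (target rate / source rate) = 384000 × (50)/(60000/1001) = 384000 × 1001/1200 = 320320.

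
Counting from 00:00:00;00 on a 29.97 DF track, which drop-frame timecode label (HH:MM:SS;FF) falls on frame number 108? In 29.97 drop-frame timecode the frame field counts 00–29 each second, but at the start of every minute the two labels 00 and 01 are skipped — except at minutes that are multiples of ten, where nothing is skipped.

00:00:03;18

Each 10-minute DF block holds 10 × 60 × 30 − 9 × 2 = 17982 frames. 108 ÷ 17982 → 0 full blocks, remainder 108.
Within the partial block the first minute is 1800 frames and each further minute 1798, so 0 further minute boundaries passed. Total skipped labels = 18 × 0 + 2 × 0 = 0.
Non-drop label index = 108 + 0 = 108; at 30 labels/s that is 00:00:03:18, i.e. DF 00:00:03;18.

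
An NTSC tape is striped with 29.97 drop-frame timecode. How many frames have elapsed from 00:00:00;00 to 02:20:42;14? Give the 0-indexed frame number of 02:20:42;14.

Complete 10-minute blocks: 14, each 17982 frames → 251748.
Remaining 0 whole minutes in the current block: 0 frames.
Within the current minute: 42 × 30 + 14 = 1274. Total = 251748 + 0 + 1274 = 253022.

253022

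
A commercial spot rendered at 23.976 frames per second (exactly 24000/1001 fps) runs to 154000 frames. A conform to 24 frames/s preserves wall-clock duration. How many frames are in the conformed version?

154154 frames

Target frames = source frames × (target rate / source rate) = 154000 × (24)/(24000/1001) = 154000 × 1001/1000 = 154154.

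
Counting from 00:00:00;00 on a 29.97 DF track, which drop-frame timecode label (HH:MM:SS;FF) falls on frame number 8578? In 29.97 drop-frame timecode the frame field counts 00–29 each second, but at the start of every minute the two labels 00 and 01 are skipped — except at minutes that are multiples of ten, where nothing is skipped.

00:04:46;06

Ten DF minutes hold 17982 frames, so frame 8578 lies in block 0 (frames 0–17981) with 8578 frames into that block.
The block's first minute is 1800 frames and the rest 1798 each; 8578 frames reaches minute 4, so 0 × 18 + 4 × 2 = 8 labels have been skipped so far.
Adding those back, label number 8578 + 8 = 8586 at 30 labels/s is 286 s + 6 f = 0 h 4 min 46 s frame 6, i.e. 00:04:46;06.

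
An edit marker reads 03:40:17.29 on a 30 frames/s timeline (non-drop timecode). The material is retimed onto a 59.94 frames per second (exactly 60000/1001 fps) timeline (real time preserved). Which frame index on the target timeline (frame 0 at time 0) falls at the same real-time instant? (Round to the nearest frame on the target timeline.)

Source frame index: (3×3600 + 40×60 + 17) × 30 + 29 = 396539.
Real time: 396539 / (30) = 396539/30 s.
Target frame: (396539/30) × (60000/1001) = 5546000/7 ≈ 792285.714 → 792286.

frame 792286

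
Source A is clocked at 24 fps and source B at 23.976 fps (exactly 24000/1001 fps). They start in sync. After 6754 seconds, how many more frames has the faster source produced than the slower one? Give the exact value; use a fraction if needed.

14736/91 frames

A emits 24 × 6754 = 162096 frames; B emits 24000/1001 × 6754 = 14736000/91.
Difference = 14736/91 frames (≈ 161.9341); B is behind A.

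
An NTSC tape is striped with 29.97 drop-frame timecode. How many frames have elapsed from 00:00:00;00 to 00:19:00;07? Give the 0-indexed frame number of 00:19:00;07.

As if non-drop at 30 labels/s: (0 × 3600 + 19 × 60 + 0) × 30 + 7 = 34207.
Minute boundaries passed: 19; those not divisible by 10: 19 − 1 = 18; dropped labels = 2 × 18 = 36.
Actual frame index = 34207 − 36 = 34171.

34171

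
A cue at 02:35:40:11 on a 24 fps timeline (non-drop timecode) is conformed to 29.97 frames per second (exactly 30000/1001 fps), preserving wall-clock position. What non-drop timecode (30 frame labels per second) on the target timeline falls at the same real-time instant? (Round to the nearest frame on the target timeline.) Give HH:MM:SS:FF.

Source frame index: (2×3600 + 35×60 + 40) × 24 + 11 = 224171.
Real time: 224171 / (24) = 224171/24 s.
Target frame: (224171/24) × (30000/1001) = 280213750/1001 ≈ 279933.816 → 279934.
At 30 labels/s: frame 279934 → 02:35:31:04.

02:35:31:04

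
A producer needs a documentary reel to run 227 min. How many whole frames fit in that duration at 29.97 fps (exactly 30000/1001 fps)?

408191 frames

227 min = 13620 s.
Frames = 13620 × 30000/1001 = 408600000/1001 ≈ 408191.8082.
Complete frames: 408191.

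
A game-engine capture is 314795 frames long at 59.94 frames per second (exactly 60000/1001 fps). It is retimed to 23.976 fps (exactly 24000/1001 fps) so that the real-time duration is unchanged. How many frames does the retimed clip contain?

Frames at target rate = 314795 × (24000/1001) / (60000/1001) = 125918.

125918 frames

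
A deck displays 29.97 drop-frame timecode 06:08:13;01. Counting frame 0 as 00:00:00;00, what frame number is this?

662127

As if non-drop at 30 labels/s: (6 × 3600 + 8 × 60 + 13) × 30 + 1 = 662791.
Minute boundaries passed: 368; those not divisible by 10: 368 − 36 = 332; dropped labels = 2 × 332 = 664.
Actual frame index = 662791 − 664 = 662127.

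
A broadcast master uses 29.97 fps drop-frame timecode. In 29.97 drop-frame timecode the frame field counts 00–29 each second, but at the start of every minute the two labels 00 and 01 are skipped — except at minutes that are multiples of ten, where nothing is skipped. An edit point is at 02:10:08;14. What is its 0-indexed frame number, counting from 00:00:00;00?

Complete 10-minute blocks: 13, each 17982 frames → 233766.
Remaining 0 whole minutes in the current block: 0 frames.
Within the current minute: 8 × 30 + 14 = 254. Total = 233766 + 0 + 254 = 234020.

234020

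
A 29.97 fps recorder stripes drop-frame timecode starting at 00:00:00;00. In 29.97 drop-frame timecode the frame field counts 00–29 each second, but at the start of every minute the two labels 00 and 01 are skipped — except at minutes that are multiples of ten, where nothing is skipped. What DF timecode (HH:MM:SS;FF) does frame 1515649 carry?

14:02:52;05

Each 10-minute DF block holds 10 × 60 × 30 − 9 × 2 = 17982 frames. 1515649 ÷ 17982 → 84 full blocks, remainder 5161.
Within the partial block the first minute is 1800 frames and each further minute 1798, so 2 further minute boundaries passed. Total skipped labels = 18 × 84 + 2 × 2 = 1516.
Non-drop label index = 1515649 + 1516 = 1517165; at 30 labels/s that is 14:02:52:05, i.e. DF 14:02:52;05.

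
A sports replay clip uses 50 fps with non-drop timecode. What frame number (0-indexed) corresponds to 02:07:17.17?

Total seconds to the label: (2 × 3600 + 7 × 60 + 17) = 7637.
Frame index = 7637 × 50 + 17 = 381867.

381867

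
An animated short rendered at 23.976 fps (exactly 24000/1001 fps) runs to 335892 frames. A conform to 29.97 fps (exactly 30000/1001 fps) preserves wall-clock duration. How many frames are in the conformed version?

Target frames = source frames × (target rate / source rate) = 335892 × (30000/1001)/(24000/1001) = 335892 × 5/4 = 419865.

419865 frames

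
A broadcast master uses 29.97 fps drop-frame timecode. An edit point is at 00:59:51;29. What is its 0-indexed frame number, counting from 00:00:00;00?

As if non-drop at 30 labels/s: (0 × 3600 + 59 × 60 + 51) × 30 + 29 = 107759.
Minute boundaries passed: 59; those not divisible by 10: 59 − 5 = 54; dropped labels = 2 × 54 = 108.
Actual frame index = 107759 − 108 = 107651.

107651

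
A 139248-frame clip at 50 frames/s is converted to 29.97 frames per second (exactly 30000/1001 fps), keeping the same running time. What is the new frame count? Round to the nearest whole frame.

83465 frames

Frames at target rate = 139248 × (30000/1001) / (50) = 83548800/1001 ≈ 83465.335.
Nearest whole frame: 83465.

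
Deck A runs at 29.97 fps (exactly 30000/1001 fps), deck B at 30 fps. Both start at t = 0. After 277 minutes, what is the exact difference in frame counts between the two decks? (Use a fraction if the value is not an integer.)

498600/1001 frames

277 min = 16620 s.
A emits 30000/1001 × 16620 = 498600000/1001 frames; B emits 30 × 16620 = 498600.
Difference = 498600/1001 frames (≈ 498.1019); B is ahead of A.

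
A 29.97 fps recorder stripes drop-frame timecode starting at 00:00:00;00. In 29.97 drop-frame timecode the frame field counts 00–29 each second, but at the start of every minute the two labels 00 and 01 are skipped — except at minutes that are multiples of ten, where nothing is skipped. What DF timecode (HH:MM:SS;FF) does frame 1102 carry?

00:00:36;22

Each 10-minute DF block holds 10 × 60 × 30 − 9 × 2 = 17982 frames. 1102 ÷ 17982 → 0 full blocks, remainder 1102.
Within the partial block the first minute is 1800 frames and each further minute 1798, so 0 further minute boundaries passed. Total skipped labels = 18 × 0 + 2 × 0 = 0.
Non-drop label index = 1102 + 0 = 1102; at 30 labels/s that is 00:00:36:22, i.e. DF 00:00:36;22.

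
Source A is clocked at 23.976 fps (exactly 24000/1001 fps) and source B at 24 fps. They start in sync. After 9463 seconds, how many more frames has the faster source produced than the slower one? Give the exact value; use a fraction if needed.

227112/1001 frames

A emits 24000/1001 × 9463 = 227112000/1001 frames; B emits 24 × 9463 = 227112.
Difference = 227112/1001 frames (≈ 226.8851); B is ahead of A.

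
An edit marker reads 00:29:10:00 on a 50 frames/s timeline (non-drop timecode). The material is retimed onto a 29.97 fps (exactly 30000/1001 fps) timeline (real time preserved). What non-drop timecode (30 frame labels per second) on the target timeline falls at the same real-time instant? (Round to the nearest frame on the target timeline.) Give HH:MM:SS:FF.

Source frame index: (0×3600 + 29×60 + 10) × 50 + 0 = 87500.
Real time: 87500 / (50) = 1750 s.
Target frame: (1750) × (30000/1001) = 7500000/143 ≈ 52447.552 → 52448.
At 30 labels/s: frame 52448 → 00:29:08:08.

00:29:08:08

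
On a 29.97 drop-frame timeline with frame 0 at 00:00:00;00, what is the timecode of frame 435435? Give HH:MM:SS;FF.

04:02:09;01

Each 10-minute DF block holds 10 × 60 × 30 − 9 × 2 = 17982 frames. 435435 ÷ 17982 → 24 full blocks, remainder 3867.
Within the partial block the first minute is 1800 frames and each further minute 1798, so 2 further minute boundaries passed. Total skipped labels = 18 × 24 + 2 × 2 = 436.
Non-drop label index = 435435 + 436 = 435871; at 30 labels/s that is 04:02:09:01, i.e. DF 04:02:09;01.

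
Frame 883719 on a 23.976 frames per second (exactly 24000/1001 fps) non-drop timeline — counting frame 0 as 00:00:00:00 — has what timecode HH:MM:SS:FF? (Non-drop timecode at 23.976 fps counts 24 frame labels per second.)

10:13:41:15

883719 ÷ 24 = 36821 full seconds, remainder 15 frames.
36821 s = 10 h 13 min 41 s.
Timecode: 10:13:41:15.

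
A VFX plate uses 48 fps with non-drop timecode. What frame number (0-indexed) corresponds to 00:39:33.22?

Total seconds to the label: (0 × 3600 + 39 × 60 + 33) = 2373.
Frame index = 2373 × 48 + 22 = 113926.

113926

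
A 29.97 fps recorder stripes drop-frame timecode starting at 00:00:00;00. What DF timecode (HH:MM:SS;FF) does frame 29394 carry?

Ten DF minutes hold 17982 frames, so frame 29394 lies in block 1 (frames 17982–35963) with 11412 frames into that block.
The block's first minute is 1800 frames and the rest 1798 each; 11412 frames reaches minute 6, so 1 × 18 + 6 × 2 = 30 labels have been skipped so far.
Adding those back, label number 29394 + 30 = 29424 at 30 labels/s is 980 s + 24 f = 0 h 16 min 20 s frame 24, i.e. 00:16:20;24.

00:16:20;24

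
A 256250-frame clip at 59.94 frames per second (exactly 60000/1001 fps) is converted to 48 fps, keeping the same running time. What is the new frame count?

205205 frames

Target frames = source frames × (target rate / source rate) = 256250 × (48)/(60000/1001) = 256250 × 1001/1250 = 205205.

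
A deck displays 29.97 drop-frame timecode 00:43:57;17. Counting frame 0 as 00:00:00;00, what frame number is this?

Complete 10-minute blocks: 4, each 17982 frames → 71928.
Remaining 3 whole minutes in the current block: 1800 + 2 × 1798 = 5396 frames.
Within the current minute: 57 × 30 + 17 − 2 = 1725 (labels ;00/;01 skipped at this minute). Total = 71928 + 5396 + 1725 = 79049.

79049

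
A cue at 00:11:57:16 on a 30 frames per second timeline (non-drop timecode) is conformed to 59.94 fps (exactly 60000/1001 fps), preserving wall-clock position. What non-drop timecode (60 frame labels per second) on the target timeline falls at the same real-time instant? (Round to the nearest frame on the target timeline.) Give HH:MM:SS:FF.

Source frame index: (0×3600 + 11×60 + 57) × 30 + 16 = 21526.
Real time: 21526 / (30) = 10763/15 s.
Target frame: (10763/15) × (60000/1001) = 43052000/1001 ≈ 43008.991 → 43009.
At 60 labels/s: frame 43009 → 00:11:56:49.

00:11:56:49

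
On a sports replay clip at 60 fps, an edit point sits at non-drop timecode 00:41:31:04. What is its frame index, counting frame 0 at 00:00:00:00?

Total seconds to the label: (0 × 3600 + 41 × 60 + 31) = 2491.
Frame index = 2491 × 60 + 4 = 149464.

149464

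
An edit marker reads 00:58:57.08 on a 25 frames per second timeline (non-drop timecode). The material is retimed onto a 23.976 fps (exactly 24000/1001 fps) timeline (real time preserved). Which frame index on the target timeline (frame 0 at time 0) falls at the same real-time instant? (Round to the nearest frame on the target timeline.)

Source frame index: (0×3600 + 58×60 + 57) × 25 + 8 = 88433.
Real time: 88433 / (25) = 88433/25 s.
Target frame: (88433/25) × (24000/1001) = 84895680/1001 ≈ 84810.869 → 84811.

frame 84811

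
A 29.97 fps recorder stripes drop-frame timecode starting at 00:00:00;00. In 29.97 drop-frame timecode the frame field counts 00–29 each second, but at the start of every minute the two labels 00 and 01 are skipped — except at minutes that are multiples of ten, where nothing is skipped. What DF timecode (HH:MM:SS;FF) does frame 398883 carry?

Ten DF minutes hold 17982 frames, so frame 398883 lies in block 22 (frames 395604–413585) with 3279 frames into that block.
The block's first minute is 1800 frames and the rest 1798 each; 3279 frames reaches minute 1, so 22 × 18 + 1 × 2 = 398 labels have been skipped so far.
Adding those back, label number 398883 + 398 = 399281 at 30 labels/s is 13309 s + 11 f = 3 h 41 min 49 s frame 11, i.e. 03:41:49;11.

03:41:49;11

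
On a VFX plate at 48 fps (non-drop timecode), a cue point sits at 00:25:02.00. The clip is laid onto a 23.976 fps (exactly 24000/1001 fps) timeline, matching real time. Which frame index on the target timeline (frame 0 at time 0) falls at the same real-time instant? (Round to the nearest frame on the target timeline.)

Source frame index: (0×3600 + 25×60 + 2) × 48 + 0 = 72096.
Real time: 72096 / (48) = 1502 s.
Target frame: (1502) × (24000/1001) = 36048000/1001 ≈ 36011.988 → 36012.

frame 36012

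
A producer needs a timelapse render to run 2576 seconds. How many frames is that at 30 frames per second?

Frames = 2576 × 30 = 77280.

77280 frames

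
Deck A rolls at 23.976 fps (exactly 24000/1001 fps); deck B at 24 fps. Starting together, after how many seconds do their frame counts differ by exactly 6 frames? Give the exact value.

250.25 seconds

The gap grows by |24 − 24000/1001| = 24/1001 frames per second.
Time for a 6-frame gap: 6 ÷ (24/1001) = 250.25 s.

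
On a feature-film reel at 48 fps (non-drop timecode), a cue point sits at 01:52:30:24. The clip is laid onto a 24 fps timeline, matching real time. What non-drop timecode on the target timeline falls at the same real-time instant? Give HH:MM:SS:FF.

01:52:30:12

Source frame index: (1×3600 + 52×60 + 30) × 48 + 24 = 324024.
Real time: 324024 / (48) = 13501/2 s.
Target frame: (13501/2) × (24) = 162012.
At 24 labels/s: frame 162012 → 01:52:30:12.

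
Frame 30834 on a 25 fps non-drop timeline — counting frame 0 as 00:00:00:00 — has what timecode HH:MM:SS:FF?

00:20:33:09

30834 ÷ 25 = 1233 full seconds, remainder 9 frames.
1233 s = 0 h 20 min 33 s.
Timecode: 00:20:33:09.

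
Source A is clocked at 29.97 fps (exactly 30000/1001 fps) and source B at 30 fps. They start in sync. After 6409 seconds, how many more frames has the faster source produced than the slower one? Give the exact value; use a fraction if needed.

A emits 30000/1001 × 6409 = 14790000/77 frames; B emits 30 × 6409 = 192270.
Difference = 14790/77 frames (≈ 192.0779); B is ahead of A.

14790/77 frames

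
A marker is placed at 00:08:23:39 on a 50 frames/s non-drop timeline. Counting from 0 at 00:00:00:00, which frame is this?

frame 25189

Total seconds to the label: (0 × 3600 + 8 × 60 + 23) = 503.
Frame index = 503 × 50 + 39 = 25189.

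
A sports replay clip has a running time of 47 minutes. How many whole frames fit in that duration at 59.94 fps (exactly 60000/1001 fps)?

169030 frames

47 min = 2820 s.
Frames = 2820 × 60000/1001 = 169200000/1001 ≈ 169030.9690.
Complete frames: 169030.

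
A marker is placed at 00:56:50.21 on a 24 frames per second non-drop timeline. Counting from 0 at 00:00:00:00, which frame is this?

Total seconds to the label: (0 × 3600 + 56 × 60 + 50) = 3410.
Frame index = 3410 × 24 + 21 = 81861.

frame 81861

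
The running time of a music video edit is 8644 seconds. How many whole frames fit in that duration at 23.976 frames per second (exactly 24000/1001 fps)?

207248 frames

Frames = 8644 × 24000/1001 = 207456000/1001 ≈ 207248.7512.
Complete frames: 207248.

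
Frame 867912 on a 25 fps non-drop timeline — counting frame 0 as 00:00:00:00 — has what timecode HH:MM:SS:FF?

867912 ÷ 25 = 34716 full seconds, remainder 12 frames.
34716 s = 9 h 38 min 36 s.
Timecode: 09:38:36:12.

09:38:36:12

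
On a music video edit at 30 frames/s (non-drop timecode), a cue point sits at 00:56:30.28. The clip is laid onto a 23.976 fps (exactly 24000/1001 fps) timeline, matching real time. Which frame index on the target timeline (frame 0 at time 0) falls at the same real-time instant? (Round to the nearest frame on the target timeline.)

Source frame index: (0×3600 + 56×60 + 30) × 30 + 28 = 101728.
Real time: 101728 / (30) = 50864/15 s.
Target frame: (50864/15) × (24000/1001) = 7398400/91 ≈ 81301.099 → 81301.

frame 81301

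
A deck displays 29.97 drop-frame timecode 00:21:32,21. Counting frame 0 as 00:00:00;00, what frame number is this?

38743

As if non-drop at 30 labels/s: (0 × 3600 + 21 × 60 + 32) × 30 + 21 = 38781.
Minute boundaries passed: 21; those not divisible by 10: 21 − 2 = 19; dropped labels = 2 × 19 = 38.
Actual frame index = 38781 − 38 = 38743.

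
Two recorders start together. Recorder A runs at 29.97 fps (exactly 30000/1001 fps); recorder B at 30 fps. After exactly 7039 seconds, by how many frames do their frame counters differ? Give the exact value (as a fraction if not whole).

A emits 30000/1001 × 7039 = 211170000/1001 frames; B emits 30 × 7039 = 211170.
Difference = 211170/1001 frames (≈ 210.9590); B is ahead of A.

211170/1001 frames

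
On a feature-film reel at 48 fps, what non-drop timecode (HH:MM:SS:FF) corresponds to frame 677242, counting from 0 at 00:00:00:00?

677242 ÷ 48 = 14109 full seconds, remainder 10 frames.
14109 s = 3 h 55 min 9 s.
Timecode: 03:55:09:10.

03:55:09:10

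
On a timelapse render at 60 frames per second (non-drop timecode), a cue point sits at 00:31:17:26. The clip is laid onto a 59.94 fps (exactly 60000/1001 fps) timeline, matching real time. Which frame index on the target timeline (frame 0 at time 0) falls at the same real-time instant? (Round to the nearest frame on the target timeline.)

Source frame index: (0×3600 + 31×60 + 17) × 60 + 26 = 112646.
Real time: 112646 / (60) = 56323/30 s.
Target frame: (56323/30) × (60000/1001) = 112646000/1001 ≈ 112533.467 → 112533.

frame 112533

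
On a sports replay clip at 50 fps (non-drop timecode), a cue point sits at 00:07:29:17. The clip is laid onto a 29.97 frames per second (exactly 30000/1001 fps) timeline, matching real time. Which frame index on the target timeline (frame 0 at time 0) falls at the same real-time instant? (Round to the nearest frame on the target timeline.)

Source frame index: (0×3600 + 7×60 + 29) × 50 + 17 = 22467.
Real time: 22467 / (50) = 22467/50 s.
Target frame: (22467/50) × (30000/1001) = 13480200/1001 ≈ 13466.733 → 13467.

frame 13467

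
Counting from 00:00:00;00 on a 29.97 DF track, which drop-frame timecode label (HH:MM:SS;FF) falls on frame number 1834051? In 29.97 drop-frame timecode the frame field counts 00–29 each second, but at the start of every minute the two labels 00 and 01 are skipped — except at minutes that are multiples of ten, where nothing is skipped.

Ten DF minutes hold 17982 frames, so frame 1834051 lies in block 101 (frames 1816182–1834163) with 17869 frames into that block.
The block's first minute is 1800 frames and the rest 1798 each; 17869 frames reaches minute 9, so 101 × 18 + 9 × 2 = 1836 labels have been skipped so far.
Adding those back, label number 1834051 + 1836 = 1835887 at 30 labels/s is 61196 s + 7 f = 16 h 59 min 56 s frame 7, i.e. 16:59:56;07.

16:59:56;07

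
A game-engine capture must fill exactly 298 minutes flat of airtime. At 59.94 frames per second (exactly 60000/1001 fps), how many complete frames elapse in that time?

1071728 frames

298 min = 17880 s.
Frames = 17880 × 60000/1001 = 1072800000/1001 ≈ 1071728.2717.
Complete frames: 1071728.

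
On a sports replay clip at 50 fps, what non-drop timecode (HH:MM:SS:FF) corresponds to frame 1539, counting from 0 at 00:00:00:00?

00:00:30:39

1539 ÷ 50 = 30 full seconds, remainder 39 frames.
30 s = 0 h 0 min 30 s.
Timecode: 00:00:30:39.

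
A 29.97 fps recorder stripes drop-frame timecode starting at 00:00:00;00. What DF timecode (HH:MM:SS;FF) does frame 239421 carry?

02:13:08;21

Each 10-minute DF block holds 10 × 60 × 30 − 9 × 2 = 17982 frames. 239421 ÷ 17982 → 13 full blocks, remainder 5655.
Within the partial block the first minute is 1800 frames and each further minute 1798, so 3 further minute boundaries passed. Total skipped labels = 18 × 13 + 2 × 3 = 240.
Non-drop label index = 239421 + 240 = 239661; at 30 labels/s that is 02:13:08:21, i.e. DF 02:13:08;21.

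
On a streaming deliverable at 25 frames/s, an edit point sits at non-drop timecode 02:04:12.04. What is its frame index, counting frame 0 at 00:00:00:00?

186304

Total seconds to the label: (2 × 3600 + 4 × 60 + 12) = 7452.
Frame index = 7452 × 25 + 4 = 186304.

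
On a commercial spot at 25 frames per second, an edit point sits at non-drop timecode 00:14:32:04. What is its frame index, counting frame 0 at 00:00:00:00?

Total seconds to the label: (0 × 3600 + 14 × 60 + 32) = 872.
Frame index = 872 × 25 + 4 = 21804.

21804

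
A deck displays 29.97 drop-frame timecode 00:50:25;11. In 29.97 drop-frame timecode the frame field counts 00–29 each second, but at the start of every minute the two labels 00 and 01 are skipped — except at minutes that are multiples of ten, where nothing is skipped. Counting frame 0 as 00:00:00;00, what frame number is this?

90671

As if non-drop at 30 labels/s: (0 × 3600 + 50 × 60 + 25) × 30 + 11 = 90761.
Minute boundaries passed: 50; those not divisible by 10: 50 − 5 = 45; dropped labels = 2 × 45 = 90.
Actual frame index = 90761 − 90 = 90671.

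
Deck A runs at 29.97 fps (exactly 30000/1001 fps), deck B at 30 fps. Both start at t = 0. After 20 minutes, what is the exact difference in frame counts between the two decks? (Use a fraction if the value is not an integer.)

36000/1001 frames

20 min = 1200 s.
A emits 30000/1001 × 1200 = 36000000/1001 frames; B emits 30 × 1200 = 36000.
Difference = 36000/1001 frames (≈ 35.9640); B is ahead of A.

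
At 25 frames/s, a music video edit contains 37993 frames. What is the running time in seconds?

Running time = 37993 / (25) = 1519.72 s.

1519.72 seconds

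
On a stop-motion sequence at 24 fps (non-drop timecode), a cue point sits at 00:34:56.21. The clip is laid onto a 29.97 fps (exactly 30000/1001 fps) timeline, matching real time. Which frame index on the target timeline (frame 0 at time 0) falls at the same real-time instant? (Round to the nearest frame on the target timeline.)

Source frame index: (0×3600 + 34×60 + 56) × 24 + 21 = 50325.
Real time: 50325 / (24) = 16775/8 s.
Target frame: (16775/8) × (30000/1001) = 5718750/91 ≈ 62843.407 → 62843.

frame 62843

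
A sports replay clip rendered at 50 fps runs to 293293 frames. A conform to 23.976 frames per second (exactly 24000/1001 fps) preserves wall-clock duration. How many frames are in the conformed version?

Target frames = source frames × (target rate / source rate) = 293293 × (24000/1001)/(50) = 293293 × 480/1001 = 140640.

140640 frames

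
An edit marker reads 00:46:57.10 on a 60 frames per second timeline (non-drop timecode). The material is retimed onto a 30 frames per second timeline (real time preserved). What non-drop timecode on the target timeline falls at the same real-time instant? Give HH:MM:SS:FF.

Source frame index: (0×3600 + 46×60 + 57) × 60 + 10 = 169030.
Real time: 169030 / (60) = 16903/6 s.
Target frame: (16903/6) × (30) = 84515.
At 30 labels/s: frame 84515 → 00:46:57:05.

00:46:57:05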